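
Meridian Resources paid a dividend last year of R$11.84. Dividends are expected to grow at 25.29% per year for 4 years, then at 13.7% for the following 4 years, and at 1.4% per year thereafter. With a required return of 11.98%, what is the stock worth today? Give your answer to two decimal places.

Three-stage DDM. Project D₁…D_8; terminal Gordon value at t=8 with g = 0.014; discount at r = 0.1198.
D_1 = 14.8343
D_2 = 18.5859
D_3 = 23.2863
D_4 = 29.1754
D_5 = 33.1725
D_6 = 37.7171
D_7 = 42.8843
D_8 = 48.7595
TV_8 = 49.4421/(0.1198−0.014) = 467.3169
P₀ = Σ Dₜ/(1+r)ᵗ + TV_8/(1+r)^8 = 329.3321

R$329.33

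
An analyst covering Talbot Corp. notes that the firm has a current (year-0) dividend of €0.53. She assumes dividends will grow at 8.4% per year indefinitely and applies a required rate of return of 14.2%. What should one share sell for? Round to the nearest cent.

€9.91

Gordon growth model: P₀ = D₁/(r − g). D₁ = 0.53 × (1 + 0.084) = 0.5745.
P₀ = 0.5745 / (0.142 − 0.084) = 0.5745 / 0.058 = 9.9055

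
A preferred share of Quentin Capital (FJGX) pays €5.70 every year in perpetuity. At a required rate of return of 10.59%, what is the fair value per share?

€53.82

Zero-growth DDM (perpetuity): P₀ = D/r = 5.70 / 0.1059 = 53.8244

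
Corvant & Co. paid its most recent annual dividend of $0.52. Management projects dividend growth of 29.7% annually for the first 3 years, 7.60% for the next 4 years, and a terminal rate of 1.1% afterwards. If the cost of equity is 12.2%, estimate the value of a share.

Three-stage DDM. Project D₁…D_7; terminal Gordon value at t=7 with g = 0.011; discount at r = 0.122.
D_1 = 0.6744
D_2 = 0.8747
D_3 = 1.1345
D_4 = 1.2208
D_5 = 1.3136
D_6 = 1.4134
D_7 = 1.5208
TV_7 = 1.5375/(0.122−0.011) = 13.8516
P₀ = Σ Dₜ/(1+r)ᵗ + TV_7/(1+r)^7 = 11.1841

$11.18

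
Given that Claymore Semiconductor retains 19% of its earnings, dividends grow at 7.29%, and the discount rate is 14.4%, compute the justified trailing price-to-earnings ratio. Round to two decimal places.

12.22

Payout ratio b = 1 − 0.19 = 0.81.
Justified trailing P/E = b(1+g)/(r−g) = 0.81×(1+0.0729)/(0.144−0.0729) = 12.2229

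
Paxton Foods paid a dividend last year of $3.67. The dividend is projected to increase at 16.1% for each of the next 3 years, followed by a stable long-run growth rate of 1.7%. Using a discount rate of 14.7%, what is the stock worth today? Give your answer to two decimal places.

$41.06

Two-stage DDM. Project D₁…D_3 at 0.161, terminal growth 0.017, discount at r = 0.147.
D_1 = 4.2609
D_2 = 4.9469
D_3 = 5.7433
Terminal value at t=3: TV = D_4/(r−g) = 5.8410/(0.147−0.017) = 44.9304
P₀ = 4.2609/(1+0.147)^1 + 4.9469/(1+0.147)^2 + 5.7433/(1+0.147)^3 + 44.9304/(1+0.147)^3 = 41.0558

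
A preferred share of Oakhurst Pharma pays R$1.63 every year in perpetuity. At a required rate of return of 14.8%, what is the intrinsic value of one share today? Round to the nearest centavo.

Zero-growth DDM (perpetuity): P₀ = D/r = 1.63 / 0.148 = 11.0135

R$11.01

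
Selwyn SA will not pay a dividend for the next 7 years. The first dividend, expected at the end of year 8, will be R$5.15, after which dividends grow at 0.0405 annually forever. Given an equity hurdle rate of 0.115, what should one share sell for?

R$32.26

Deferred-dividend DDM. At t=7 the remaining stream is a growing perpetuity with first payment D_8 = 5.15.
V_7 = D_8/(r−g) = 5.15/(0.115−0.0405) = 69.1275
P₀ = V_7/(1+r)^7 = 69.1275/(1+0.115)^7 = 32.2646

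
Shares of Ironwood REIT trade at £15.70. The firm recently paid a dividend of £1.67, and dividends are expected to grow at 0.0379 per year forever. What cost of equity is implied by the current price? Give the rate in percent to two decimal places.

Rearranging the constant-growth DDM: r = D₁/P₀ + g.
D₁ = 1.67 × (1 + 0.0379) = 1.7333.
r = 1.7333 / 15.70 + 0.0379 = 0.11040 + 0.0379 = 0.14830

14.83%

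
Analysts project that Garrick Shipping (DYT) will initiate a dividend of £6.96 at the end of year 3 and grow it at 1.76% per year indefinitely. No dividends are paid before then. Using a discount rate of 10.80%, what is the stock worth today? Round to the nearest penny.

£62.71

Deferred-dividend DDM. At t=2 the remaining stream is a growing perpetuity with first payment D_3 = 6.96.
V_2 = D_3/(r−g) = 6.96/(0.108−0.0176) = 76.9912
P₀ = V_2/(1+r)^2 = 76.9912/(1+0.108)^2 = 62.7135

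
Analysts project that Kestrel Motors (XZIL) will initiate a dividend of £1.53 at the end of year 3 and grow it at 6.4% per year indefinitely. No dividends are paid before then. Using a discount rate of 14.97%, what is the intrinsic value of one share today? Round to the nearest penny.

£13.51

Deferred-dividend DDM. At t=2 the remaining stream is a growing perpetuity with first payment D_3 = 1.53.
V_2 = D_3/(r−g) = 1.53/(0.1497−0.064) = 17.8530
P₀ = V_2/(1+r)^2 = 17.8530/(1+0.1497)^2 = 13.5065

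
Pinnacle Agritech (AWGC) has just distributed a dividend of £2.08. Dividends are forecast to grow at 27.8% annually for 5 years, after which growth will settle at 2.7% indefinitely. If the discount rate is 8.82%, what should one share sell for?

Two-stage DDM. Project D₁…D_5 at 0.278, terminal growth 0.027, discount at r = 0.0882.
D_1 = 2.6582
D_2 = 3.3972
D_3 = 4.3417
D_4 = 5.5486
D_5 = 7.0912
Terminal value at t=5: TV = D_6/(r−g) = 7.2826/(0.0882−0.027) = 118.9972
P₀ = 2.6582/(1+0.0882)^1 + 3.3972/(1+0.0882)^2 + 4.3417/(1+0.0882)^3 + 5.5486/(1+0.0882)^4 + 7.0912/(1+0.0882)^5 + 118.9972/(1+0.0882)^5 = 95.2665

£95.27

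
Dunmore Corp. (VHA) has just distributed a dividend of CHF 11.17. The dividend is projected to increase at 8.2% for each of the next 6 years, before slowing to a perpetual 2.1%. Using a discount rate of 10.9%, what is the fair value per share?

Two-stage DDM. Project D₁…D_6 at 0.082, terminal growth 0.021, discount at r = 0.109.
D_1 = 12.0859
D_2 = 13.0770
D_3 = 14.1493
D_4 = 15.3095
D_5 = 16.5649
D_6 = 17.9232
Terminal value at t=6: TV = D_7/(r−g) = 18.2996/(0.109−0.021) = 207.9504
P₀ = 12.0859/(1+0.109)^1 + 13.0770/(1+0.109)^2 + 14.1493/(1+0.109)^3 + 15.3095/(1+0.109)^4 + 16.5649/(1+0.109)^5 + 17.9232/(1+0.109)^6 + 207.9504/(1+0.109)^6 = 173.3169

CHF 173.32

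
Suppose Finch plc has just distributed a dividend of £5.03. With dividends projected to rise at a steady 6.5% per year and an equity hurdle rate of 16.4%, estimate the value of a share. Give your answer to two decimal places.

Gordon growth model: P₀ = D₁/(r − g). D₁ = 5.03 × (1 + 0.065) = 5.3570.
P₀ = 5.3570 / (0.164 − 0.065) = 5.3570 / 0.099 = 54.1106

£54.11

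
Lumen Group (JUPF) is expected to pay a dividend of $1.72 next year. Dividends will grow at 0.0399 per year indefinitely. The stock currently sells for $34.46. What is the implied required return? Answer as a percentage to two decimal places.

Rearranging the constant-growth DDM: r = D₁/P₀ + g.
r = 1.7200 / 34.46 + 0.0399 = 0.04991 + 0.0399 = 0.08981

8.98%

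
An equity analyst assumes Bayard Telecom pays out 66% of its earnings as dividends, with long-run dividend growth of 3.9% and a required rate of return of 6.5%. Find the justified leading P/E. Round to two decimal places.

Justified leading P/E = b/(r−g) = 0.66/(0.065−0.039) = 25.3846

25.38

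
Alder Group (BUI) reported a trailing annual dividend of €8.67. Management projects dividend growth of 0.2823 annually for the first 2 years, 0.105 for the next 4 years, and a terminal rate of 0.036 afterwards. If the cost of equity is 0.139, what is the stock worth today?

Three-stage DDM. Project D₁…D_6; terminal Gordon value at t=6 with g = 0.036; discount at r = 0.139.
D_1 = 11.1175
D_2 = 14.2560
D_3 = 15.7529
D_4 = 17.4070
D_5 = 19.2347
D_6 = 21.2543
TV_6 = 22.0195/(0.139−0.036) = 213.7815
P₀ = Σ Dₜ/(1+r)ᵗ + TV_6/(1+r)^6 = 159.4312

€159.43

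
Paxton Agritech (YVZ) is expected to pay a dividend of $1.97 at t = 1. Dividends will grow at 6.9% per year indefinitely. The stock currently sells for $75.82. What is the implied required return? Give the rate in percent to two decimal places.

9.50%

Rearranging the constant-growth DDM: r = D₁/P₀ + g.
r = 1.9700 / 75.82 + 0.069 = 0.02598 + 0.069 = 0.09498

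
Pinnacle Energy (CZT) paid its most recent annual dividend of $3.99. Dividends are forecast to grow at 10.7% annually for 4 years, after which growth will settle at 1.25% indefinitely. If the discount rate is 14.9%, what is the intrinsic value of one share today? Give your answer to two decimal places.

Two-stage DDM. Project D₁…D_4 at 0.107, terminal growth 0.0125, discount at r = 0.149.
D_1 = 4.4169
D_2 = 4.8895
D_3 = 5.4127
D_4 = 5.9919
Terminal value at t=4: TV = D_5/(r−g) = 6.0668/(0.149−0.0125) = 44.4453
P₀ = 4.4169/(1+0.149)^1 + 4.8895/(1+0.149)^2 + 5.4127/(1+0.149)^3 + 5.9919/(1+0.149)^4 + 44.4453/(1+0.149)^4 = 40.0542

$40.05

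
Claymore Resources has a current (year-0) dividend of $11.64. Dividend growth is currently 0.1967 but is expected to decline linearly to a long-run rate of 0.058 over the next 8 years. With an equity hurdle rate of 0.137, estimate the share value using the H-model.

$237.63

H-model: P₀ = D₀[(1+g_L) + H(g_S−g_L)]/(r−g_L), with H = 8/2 = 4.
P₀ = 11.64 × [(1+0.058) + 4×(0.1967−0.058)] / (0.137−0.058)
   = 11.64 × 1.6128 / 0.079 = 237.6328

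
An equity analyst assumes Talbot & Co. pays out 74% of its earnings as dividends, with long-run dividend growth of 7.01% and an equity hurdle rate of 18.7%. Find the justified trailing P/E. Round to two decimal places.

6.77

Justified trailing P/E = b(1+g)/(r−g) = 0.74×(1+0.0701)/(0.187−0.0701) = 6.7739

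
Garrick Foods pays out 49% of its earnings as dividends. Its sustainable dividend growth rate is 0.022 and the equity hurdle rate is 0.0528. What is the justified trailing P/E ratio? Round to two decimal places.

Justified trailing P/E = b(1+g)/(r−g) = 0.49×(1+0.022)/(0.0528−0.022) = 16.2591

16.26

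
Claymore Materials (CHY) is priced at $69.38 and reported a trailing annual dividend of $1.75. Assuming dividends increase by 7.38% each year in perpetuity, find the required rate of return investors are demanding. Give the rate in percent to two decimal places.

Rearranging the constant-growth DDM: r = D₁/P₀ + g.
D₁ = 1.75 × (1 + 0.0738) = 1.8792.
r = 1.8792 / 69.38 + 0.0738 = 0.02708 + 0.0738 = 0.10088

10.09%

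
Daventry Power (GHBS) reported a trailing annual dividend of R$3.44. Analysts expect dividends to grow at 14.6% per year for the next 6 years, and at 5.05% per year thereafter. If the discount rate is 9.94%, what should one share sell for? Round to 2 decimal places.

Two-stage DDM. Project D₁…D_6 at 0.146, terminal growth 0.0505, discount at r = 0.0994.
D_1 = 3.9422
D_2 = 4.5178
D_3 = 5.1774
D_4 = 5.9333
D_5 = 6.7996
D_6 = 7.7923
Terminal value at t=6: TV = D_7/(r−g) = 8.1858/(0.0994−0.0505) = 167.3992
P₀ = 3.9422/(1+0.0994)^1 + 4.5178/(1+0.0994)^2 + 5.1774/(1+0.0994)^3 + 5.9333/(1+0.0994)^4 + 6.7996/(1+0.0994)^5 + 7.7923/(1+0.0994)^6 + 167.3992/(1+0.0994)^6 = 118.7301

R$118.73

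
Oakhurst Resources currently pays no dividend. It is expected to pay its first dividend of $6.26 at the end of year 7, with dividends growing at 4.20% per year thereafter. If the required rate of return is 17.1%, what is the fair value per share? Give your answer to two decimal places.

$18.82

Deferred-dividend DDM. At t=6 the remaining stream is a growing perpetuity with first payment D_7 = 6.26.
V_6 = D_7/(r−g) = 6.26/(0.171−0.042) = 48.5271
P₀ = V_6/(1+r)^6 = 48.5271/(1+0.171)^6 = 18.8210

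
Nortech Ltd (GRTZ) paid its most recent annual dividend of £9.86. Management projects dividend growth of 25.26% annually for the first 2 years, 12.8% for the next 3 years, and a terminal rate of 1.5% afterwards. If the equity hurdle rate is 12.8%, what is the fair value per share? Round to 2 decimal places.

Three-stage DDM. Project D₁…D_5; terminal Gordon value at t=5 with g = 0.015; discount at r = 0.128.
D_1 = 12.3506
D_2 = 15.4704
D_3 = 17.4506
D_4 = 19.6843
D_5 = 22.2039
TV_5 = 22.5369/(0.128−0.015) = 199.4420
P₀ = Σ Dₜ/(1+r)ᵗ + TV_5/(1+r)^5 = 168.7957

£168.80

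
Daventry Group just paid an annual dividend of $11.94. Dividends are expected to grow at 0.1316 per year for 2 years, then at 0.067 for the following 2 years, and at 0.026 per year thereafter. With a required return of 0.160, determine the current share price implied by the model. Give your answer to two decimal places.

Three-stage DDM. Project D₁…D_4; terminal Gordon value at t=4 with g = 0.026; discount at r = 0.16.
D_1 = 13.5113
D_2 = 15.2894
D_3 = 16.3138
D_4 = 17.4068
TV_4 = 17.8594/(0.16−0.026) = 133.2790
P₀ = Σ Dₜ/(1+r)ᵗ + TV_4/(1+r)^4 = 116.6841

$116.68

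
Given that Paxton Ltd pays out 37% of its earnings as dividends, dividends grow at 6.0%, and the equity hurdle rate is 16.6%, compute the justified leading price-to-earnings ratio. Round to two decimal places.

Justified leading P/E = b/(r−g) = 0.37/(0.166−0.06) = 3.4906

3.49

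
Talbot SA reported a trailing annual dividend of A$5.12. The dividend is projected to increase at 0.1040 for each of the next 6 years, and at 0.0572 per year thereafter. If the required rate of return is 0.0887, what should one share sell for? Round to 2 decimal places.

Two-stage DDM. Project D₁…D_6 at 0.104, terminal growth 0.0572, discount at r = 0.0887.
D_1 = 5.6525
D_2 = 6.2403
D_3 = 6.8893
D_4 = 7.6058
D_5 = 8.3968
D_6 = 9.2701
Terminal value at t=6: TV = D_7/(r−g) = 9.8003/(0.0887−0.0572) = 311.1222
P₀ = 5.6525/(1+0.0887)^1 + 6.2403/(1+0.0887)^2 + 6.8893/(1+0.0887)^3 + 7.6058/(1+0.0887)^4 + 8.3968/(1+0.0887)^5 + 9.2701/(1+0.0887)^6 + 311.1222/(1+0.0887)^6 = 219.1120

A$219.11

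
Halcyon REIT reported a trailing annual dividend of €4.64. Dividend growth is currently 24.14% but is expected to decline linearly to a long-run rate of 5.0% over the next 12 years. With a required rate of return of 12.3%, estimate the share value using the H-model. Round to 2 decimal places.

€139.73

H-model: P₀ = D₀[(1+g_L) + H(g_S−g_L)]/(r−g_L), with H = 12/2 = 6.
P₀ = 4.64 × [(1+0.05) + 6×(0.2414−0.05)] / (0.123−0.05)
   = 4.64 × 2.1984 / 0.073 = 139.7339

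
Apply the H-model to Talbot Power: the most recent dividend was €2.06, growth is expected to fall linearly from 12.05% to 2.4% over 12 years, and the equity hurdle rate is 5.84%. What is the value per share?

€95.99

H-model: P₀ = D₀[(1+g_L) + H(g_S−g_L)]/(r−g_L), with H = 12/2 = 6.
P₀ = 2.06 × [(1+0.024) + 6×(0.1205−0.024)] / (0.0584−0.024)
   = 2.06 × 1.6030 / 0.0344 = 95.9936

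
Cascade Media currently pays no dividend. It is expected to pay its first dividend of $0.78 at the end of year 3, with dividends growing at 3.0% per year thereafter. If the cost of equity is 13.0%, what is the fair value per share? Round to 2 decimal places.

Deferred-dividend DDM. At t=2 the remaining stream is a growing perpetuity with first payment D_3 = 0.78.
V_2 = D_3/(r−g) = 0.78/(0.13−0.03) = 7.8000
P₀ = V_2/(1+r)^2 = 7.8000/(1+0.13)^2 = 6.1085

$6.11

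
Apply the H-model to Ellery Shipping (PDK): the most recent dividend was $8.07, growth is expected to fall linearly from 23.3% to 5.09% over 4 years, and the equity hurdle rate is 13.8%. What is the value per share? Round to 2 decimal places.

H-model: P₀ = D₀[(1+g_L) + H(g_S−g_L)]/(r−g_L), with H = 4/2 = 2.
P₀ = 8.07 × [(1+0.0509) + 2×(0.233−0.0509)] / (0.138−0.0509)
   = 8.07 × 1.4151 / 0.0871 = 131.1120

$131.11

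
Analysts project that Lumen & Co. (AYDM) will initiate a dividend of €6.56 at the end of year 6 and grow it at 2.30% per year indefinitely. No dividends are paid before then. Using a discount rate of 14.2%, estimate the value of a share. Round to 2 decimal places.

Deferred-dividend DDM. At t=5 the remaining stream is a growing perpetuity with first payment D_6 = 6.56.
V_5 = D_6/(r−g) = 6.56/(0.142−0.023) = 55.1261
P₀ = V_5/(1+r)^5 = 55.1261/(1+0.142)^5 = 28.3809

€28.38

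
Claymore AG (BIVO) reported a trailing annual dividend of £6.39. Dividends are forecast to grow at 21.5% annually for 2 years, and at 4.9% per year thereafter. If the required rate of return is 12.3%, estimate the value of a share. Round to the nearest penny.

£120.43

Two-stage DDM. Project D₁…D_2 at 0.215, terminal growth 0.049, discount at r = 0.123.
D_1 = 7.7638
D_2 = 9.4331
Terminal value at t=2: TV = D_3/(r−g) = 9.8953/(0.123−0.049) = 133.7203
P₀ = 7.7638/(1+0.123)^1 + 9.4331/(1+0.123)^2 + 133.7203/(1+0.123)^2 = 120.4255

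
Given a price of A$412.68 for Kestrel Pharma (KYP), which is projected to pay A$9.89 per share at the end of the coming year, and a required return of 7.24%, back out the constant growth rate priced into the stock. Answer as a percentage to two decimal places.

4.84%

From P₀ = D₁/(r − g), the implied growth is g = r − D₁/P₀.
g = 0.0724 − 9.89/412.68 = 0.0724 − 0.02397 = 0.04843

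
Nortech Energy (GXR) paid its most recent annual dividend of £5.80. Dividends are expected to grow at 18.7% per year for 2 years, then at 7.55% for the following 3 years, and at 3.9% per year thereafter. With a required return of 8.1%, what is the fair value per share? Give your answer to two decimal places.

£204.50

Three-stage DDM. Project D₁…D_5; terminal Gordon value at t=5 with g = 0.039; discount at r = 0.081.
D_1 = 6.8846
D_2 = 8.1720
D_3 = 8.7890
D_4 = 9.4526
D_5 = 10.1662
TV_5 = 10.5627/(0.081−0.039) = 251.4936
P₀ = Σ Dₜ/(1+r)ᵗ + TV_5/(1+r)^5 = 204.5010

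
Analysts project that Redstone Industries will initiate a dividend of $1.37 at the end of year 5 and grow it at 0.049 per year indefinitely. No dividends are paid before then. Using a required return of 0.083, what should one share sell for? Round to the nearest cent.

$29.29

Deferred-dividend DDM. At t=4 the remaining stream is a growing perpetuity with first payment D_5 = 1.37.
V_4 = D_5/(r−g) = 1.37/(0.083−0.049) = 40.2941
P₀ = V_4/(1+r)^4 = 40.2941/(1+0.083)^4 = 29.2906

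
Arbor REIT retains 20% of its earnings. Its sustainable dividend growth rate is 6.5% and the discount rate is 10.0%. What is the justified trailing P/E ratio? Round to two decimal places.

24.34

Payout ratio b = 1 − 0.20 = 0.80.
Justified trailing P/E = b(1+g)/(r−g) = 0.80×(1+0.065)/(0.1−0.065) = 24.3429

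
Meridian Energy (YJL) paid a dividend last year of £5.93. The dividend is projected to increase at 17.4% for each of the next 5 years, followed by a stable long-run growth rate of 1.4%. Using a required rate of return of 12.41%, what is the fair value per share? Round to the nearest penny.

£101.70

Two-stage DDM. Project D₁…D_5 at 0.174, terminal growth 0.014, discount at r = 0.1241.
D_1 = 6.9618
D_2 = 8.1732
D_3 = 9.5953
D_4 = 11.2649
D_5 = 13.2250
Terminal value at t=5: TV = D_6/(r−g) = 13.4101/(0.1241−0.014) = 121.7996
P₀ = 6.9618/(1+0.1241)^1 + 8.1732/(1+0.1241)^2 + 9.5953/(1+0.1241)^3 + 11.2649/(1+0.1241)^4 + 13.2250/(1+0.1241)^5 + 121.7996/(1+0.1241)^5 = 101.7013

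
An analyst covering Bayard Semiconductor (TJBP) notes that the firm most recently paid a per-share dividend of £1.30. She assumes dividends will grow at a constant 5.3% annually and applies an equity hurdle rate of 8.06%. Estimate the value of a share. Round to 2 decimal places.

Gordon growth model: P₀ = D₁/(r − g). D₁ = 1.30 × (1 + 0.053) = 1.3689.
P₀ = 1.3689 / (0.0806 − 0.053) = 1.3689 / 0.0276 = 49.5978

£49.60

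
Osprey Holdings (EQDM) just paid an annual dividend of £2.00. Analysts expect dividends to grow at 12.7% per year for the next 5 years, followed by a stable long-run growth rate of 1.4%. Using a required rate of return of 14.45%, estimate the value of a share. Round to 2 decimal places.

£23.94

Two-stage DDM. Project D₁…D_5 at 0.127, terminal growth 0.014, discount at r = 0.1445.
D_1 = 2.2540
D_2 = 2.5403
D_3 = 2.8629
D_4 = 3.2265
D_5 = 3.6362
Terminal value at t=5: TV = D_6/(r−g) = 3.6871/(0.1445−0.014) = 28.2538
P₀ = 2.2540/(1+0.1445)^1 + 2.5403/(1+0.1445)^2 + 2.8629/(1+0.1445)^3 + 3.2265/(1+0.1445)^4 + 3.6362/(1+0.1445)^5 + 28.2538/(1+0.1445)^5 = 23.9385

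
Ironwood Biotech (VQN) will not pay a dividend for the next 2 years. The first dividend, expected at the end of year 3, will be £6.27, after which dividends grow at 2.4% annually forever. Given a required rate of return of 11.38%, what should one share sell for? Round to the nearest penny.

£56.28

Deferred-dividend DDM. At t=2 the remaining stream is a growing perpetuity with first payment D_3 = 6.27.
V_2 = D_3/(r−g) = 6.27/(0.1138−0.024) = 69.8218
P₀ = V_2/(1+r)^2 = 69.8218/(1+0.1138)^2 = 56.2829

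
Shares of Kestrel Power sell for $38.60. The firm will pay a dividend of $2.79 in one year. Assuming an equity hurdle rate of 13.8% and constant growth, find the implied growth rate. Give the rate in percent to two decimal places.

6.57%

From P₀ = D₁/(r − g), the implied growth is g = r − D₁/P₀.
g = 0.138 − 2.79/38.60 = 0.138 − 0.07228 = 0.06572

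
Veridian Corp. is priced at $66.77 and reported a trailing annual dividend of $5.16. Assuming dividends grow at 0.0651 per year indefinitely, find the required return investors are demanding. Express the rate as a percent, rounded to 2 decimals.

Rearranging the constant-growth DDM: r = D₁/P₀ + g.
D₁ = 5.16 × (1 + 0.0651) = 5.4959.
r = 5.4959 / 66.77 + 0.0651 = 0.08231 + 0.0651 = 0.14741

14.74%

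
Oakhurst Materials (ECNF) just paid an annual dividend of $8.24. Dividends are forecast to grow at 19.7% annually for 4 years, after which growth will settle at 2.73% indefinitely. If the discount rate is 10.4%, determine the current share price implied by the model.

$193.03

Two-stage DDM. Project D₁…D_4 at 0.197, terminal growth 0.0273, discount at r = 0.104.
D_1 = 9.8633
D_2 = 11.8063
D_3 = 14.1322
D_4 = 16.9162
Terminal value at t=4: TV = D_5/(r−g) = 17.3781/(0.104−0.0273) = 226.5717
P₀ = 9.8633/(1+0.104)^1 + 11.8063/(1+0.104)^2 + 14.1322/(1+0.104)^3 + 16.9162/(1+0.104)^4 + 226.5717/(1+0.104)^4 = 193.0320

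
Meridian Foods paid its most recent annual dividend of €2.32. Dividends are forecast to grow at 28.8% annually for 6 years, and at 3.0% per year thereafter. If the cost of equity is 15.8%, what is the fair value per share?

€55.88

Two-stage DDM. Project D₁…D_6 at 0.288, terminal growth 0.03, discount at r = 0.158.
D_1 = 2.9882
D_2 = 3.8488
D_3 = 4.9572
D_4 = 6.3849
D_5 = 8.2237
D_6 = 10.5921
Terminal value at t=6: TV = D_7/(r−g) = 10.9099/(0.158−0.03) = 85.2335
P₀ = 2.9882/(1+0.158)^1 + 3.8488/(1+0.158)^2 + 4.9572/(1+0.158)^3 + 6.3849/(1+0.158)^4 + 8.2237/(1+0.158)^5 + 10.5921/(1+0.158)^6 + 85.2335/(1+0.158)^6 = 55.8832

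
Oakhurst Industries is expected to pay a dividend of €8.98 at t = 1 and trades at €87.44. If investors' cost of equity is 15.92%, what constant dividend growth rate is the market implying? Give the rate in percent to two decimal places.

5.65%

From P₀ = D₁/(r − g), the implied growth is g = r − D₁/P₀.
g = 0.1592 − 8.98/87.44 = 0.1592 − 0.10270 = 0.05650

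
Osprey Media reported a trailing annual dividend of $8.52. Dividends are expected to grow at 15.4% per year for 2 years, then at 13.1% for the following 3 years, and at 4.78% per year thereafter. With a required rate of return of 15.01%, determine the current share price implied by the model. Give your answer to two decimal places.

$125.57

Three-stage DDM. Project D₁…D_5; terminal Gordon value at t=5 with g = 0.0478; discount at r = 0.1501.
D_1 = 9.8321
D_2 = 11.3462
D_3 = 12.8326
D_4 = 14.5136
D_5 = 16.4149
TV_5 = 17.1996/(0.1501−0.0478) = 168.1287
P₀ = Σ Dₜ/(1+r)ᵗ + TV_5/(1+r)^5 = 125.5684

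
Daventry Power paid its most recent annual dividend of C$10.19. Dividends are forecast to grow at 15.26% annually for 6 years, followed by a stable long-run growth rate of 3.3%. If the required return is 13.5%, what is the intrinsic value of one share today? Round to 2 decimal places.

Two-stage DDM. Project D₁…D_6 at 0.1526, terminal growth 0.033, discount at r = 0.135.
D_1 = 11.7450
D_2 = 13.5373
D_3 = 15.6031
D_4 = 17.9841
D_5 = 20.7285
D_6 = 23.8916
Terminal value at t=6: TV = D_7/(r−g) = 24.6801/(0.135−0.033) = 241.9614
P₀ = 11.7450/(1+0.135)^1 + 13.5373/(1+0.135)^2 + 15.6031/(1+0.135)^3 + 17.9841/(1+0.135)^4 + 20.7285/(1+0.135)^5 + 23.8916/(1+0.135)^6 + 241.9614/(1+0.135)^6 = 177.7257

C$177.73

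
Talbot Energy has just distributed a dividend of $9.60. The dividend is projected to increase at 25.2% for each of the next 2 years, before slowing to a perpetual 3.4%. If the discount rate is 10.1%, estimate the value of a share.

$214.91

Two-stage DDM. Project D₁…D_2 at 0.252, terminal growth 0.034, discount at r = 0.101.
D_1 = 12.0192
D_2 = 15.0480
Terminal value at t=2: TV = D_3/(r−g) = 15.5597/(0.101−0.034) = 232.2339
P₀ = 12.0192/(1+0.101)^1 + 15.0480/(1+0.101)^2 + 232.2339/(1+0.101)^2 = 214.9108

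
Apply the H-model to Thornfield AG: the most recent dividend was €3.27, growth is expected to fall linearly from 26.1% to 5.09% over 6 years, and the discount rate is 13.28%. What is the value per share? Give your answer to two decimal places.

H-model: P₀ = D₀[(1+g_L) + H(g_S−g_L)]/(r−g_L), with H = 6/2 = 3.
P₀ = 3.27 × [(1+0.0509) + 3×(0.261−0.0509)] / (0.1328−0.0509)
   = 3.27 × 1.6812 / 0.0819 = 67.1248

€67.12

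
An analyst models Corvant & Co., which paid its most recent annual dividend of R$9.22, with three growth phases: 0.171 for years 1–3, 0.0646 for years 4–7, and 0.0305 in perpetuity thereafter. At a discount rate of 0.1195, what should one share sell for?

R$167.48

Three-stage DDM. Project D₁…D_7; terminal Gordon value at t=7 with g = 0.0305; discount at r = 0.1195.
D_1 = 10.7966
D_2 = 12.6428
D_3 = 14.8048
D_4 = 15.7612
D_5 = 16.7793
D_6 = 17.8633
D_7 = 19.0172
TV_7 = 19.5973/(0.1195−0.0305) = 220.1940
P₀ = Σ Dₜ/(1+r)ᵗ + TV_7/(1+r)^7 = 167.4807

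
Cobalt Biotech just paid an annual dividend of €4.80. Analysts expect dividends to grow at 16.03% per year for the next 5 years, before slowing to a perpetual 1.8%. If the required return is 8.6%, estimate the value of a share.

€129.44

Two-stage DDM. Project D₁…D_5 at 0.1603, terminal growth 0.018, discount at r = 0.086.
D_1 = 5.5694
D_2 = 6.4622
D_3 = 7.4981
D_4 = 8.7001
D_5 = 10.0947
Terminal value at t=5: TV = D_6/(r−g) = 10.2764/(0.086−0.018) = 151.1233
P₀ = 5.5694/(1+0.086)^1 + 6.4622/(1+0.086)^2 + 7.4981/(1+0.086)^3 + 8.7001/(1+0.086)^4 + 10.0947/(1+0.086)^5 + 151.1233/(1+0.086)^5 = 129.4410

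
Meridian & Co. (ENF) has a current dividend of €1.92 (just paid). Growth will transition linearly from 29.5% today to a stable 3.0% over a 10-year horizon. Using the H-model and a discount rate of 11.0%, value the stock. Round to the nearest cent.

H-model: P₀ = D₀[(1+g_L) + H(g_S−g_L)]/(r−g_L), with H = 10/2 = 5.
P₀ = 1.92 × [(1+0.03) + 5×(0.295−0.03)] / (0.11−0.03)
   = 1.92 × 2.3550 / 0.08 = 56.5200

€56.52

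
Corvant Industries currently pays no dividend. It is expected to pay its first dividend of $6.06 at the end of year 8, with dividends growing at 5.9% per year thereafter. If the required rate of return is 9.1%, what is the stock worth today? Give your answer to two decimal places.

$102.93

Deferred-dividend DDM. At t=7 the remaining stream is a growing perpetuity with first payment D_8 = 6.06.
V_7 = D_8/(r−g) = 6.06/(0.091−0.059) = 189.3750
P₀ = V_7/(1+r)^7 = 189.3750/(1+0.091)^7 = 102.9318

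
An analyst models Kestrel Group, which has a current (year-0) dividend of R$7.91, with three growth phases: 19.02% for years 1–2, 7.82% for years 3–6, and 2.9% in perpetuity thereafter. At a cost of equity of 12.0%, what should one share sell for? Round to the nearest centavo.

Three-stage DDM. Project D₁…D_6; terminal Gordon value at t=6 with g = 0.029; discount at r = 0.12.
D_1 = 9.4145
D_2 = 11.2051
D_3 = 12.0814
D_4 = 13.0261
D_5 = 14.0448
D_6 = 15.1431
TV_6 = 15.5822/(0.12−0.029) = 171.2331
P₀ = Σ Dₜ/(1+r)ᵗ + TV_6/(1+r)^6 = 136.6094

R$136.61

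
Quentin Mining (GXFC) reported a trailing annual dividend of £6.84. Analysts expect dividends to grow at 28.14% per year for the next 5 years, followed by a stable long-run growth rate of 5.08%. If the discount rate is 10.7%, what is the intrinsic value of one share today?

£319.97

Two-stage DDM. Project D₁…D_5 at 0.2814, terminal growth 0.0508, discount at r = 0.107.
D_1 = 8.7648
D_2 = 11.2312
D_3 = 14.3916
D_4 = 18.4414
D_5 = 23.6309
Terminal value at t=5: TV = D_6/(r−g) = 24.8313/(0.107−0.0508) = 441.8384
P₀ = 8.7648/(1+0.107)^1 + 11.2312/(1+0.107)^2 + 14.3916/(1+0.107)^3 + 18.4414/(1+0.107)^4 + 23.6309/(1+0.107)^5 + 441.8384/(1+0.107)^5 = 319.9682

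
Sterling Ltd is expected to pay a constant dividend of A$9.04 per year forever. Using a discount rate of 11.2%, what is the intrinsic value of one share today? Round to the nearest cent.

A$80.71

Zero-growth DDM (perpetuity): P₀ = D/r = 9.04 / 0.112 = 80.7143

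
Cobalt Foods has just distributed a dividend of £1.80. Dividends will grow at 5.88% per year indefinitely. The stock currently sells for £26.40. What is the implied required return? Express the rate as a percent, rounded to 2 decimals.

Rearranging the constant-growth DDM: r = D₁/P₀ + g.
D₁ = 1.80 × (1 + 0.0588) = 1.9058.
r = 1.9058 / 26.40 + 0.0588 = 0.07219 + 0.0588 = 0.13099

13.10%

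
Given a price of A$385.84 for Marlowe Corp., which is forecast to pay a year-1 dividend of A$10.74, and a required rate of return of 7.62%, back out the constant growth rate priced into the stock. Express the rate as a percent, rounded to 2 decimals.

From P₀ = D₁/(r − g), the implied growth is g = r − D₁/P₀.
g = 0.0762 − 10.74/385.84 = 0.0762 − 0.02784 = 0.04836

4.84%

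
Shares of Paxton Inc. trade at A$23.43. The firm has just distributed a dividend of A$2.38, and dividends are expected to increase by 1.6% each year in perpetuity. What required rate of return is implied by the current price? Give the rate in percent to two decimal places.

11.92%

Rearranging the constant-growth DDM: r = D₁/P₀ + g.
D₁ = 2.38 × (1 + 0.016) = 2.4181.
r = 2.4181 / 23.43 + 0.016 = 0.10320 + 0.016 = 0.11920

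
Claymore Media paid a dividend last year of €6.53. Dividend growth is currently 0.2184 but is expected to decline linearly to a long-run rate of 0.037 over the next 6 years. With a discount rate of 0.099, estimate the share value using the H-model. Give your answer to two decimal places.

H-model: P₀ = D₀[(1+g_L) + H(g_S−g_L)]/(r−g_L), with H = 6/2 = 3.
P₀ = 6.53 × [(1+0.037) + 3×(0.2184−0.037)] / (0.099−0.037)
   = 6.53 × 1.5812 / 0.062 = 166.5361

€166.54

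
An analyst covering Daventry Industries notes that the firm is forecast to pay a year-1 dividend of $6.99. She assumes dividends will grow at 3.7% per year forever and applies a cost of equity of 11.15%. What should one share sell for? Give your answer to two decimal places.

Gordon growth model: P₀ = D₁/(r − g), with D₁ = 6.99 given directly.
P₀ = 6.9900 / (0.1115 − 0.037) = 6.9900 / 0.0745 = 93.8255

$93.83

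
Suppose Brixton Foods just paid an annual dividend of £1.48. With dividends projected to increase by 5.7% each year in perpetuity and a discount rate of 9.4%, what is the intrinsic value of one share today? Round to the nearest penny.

£42.28

Gordon growth model: P₀ = D₁/(r − g). D₁ = 1.48 × (1 + 0.057) = 1.5644.
P₀ = 1.5644 / (0.094 − 0.057) = 1.5644 / 0.037 = 42.2800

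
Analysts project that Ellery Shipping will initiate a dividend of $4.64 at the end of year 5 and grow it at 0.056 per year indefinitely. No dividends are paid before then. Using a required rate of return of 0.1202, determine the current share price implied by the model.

$45.90

Deferred-dividend DDM. At t=4 the remaining stream is a growing perpetuity with first payment D_5 = 4.64.
V_4 = D_5/(r−g) = 4.64/(0.1202−0.056) = 72.2741
P₀ = V_4/(1+r)^4 = 72.2741/(1+0.1202)^4 = 45.8987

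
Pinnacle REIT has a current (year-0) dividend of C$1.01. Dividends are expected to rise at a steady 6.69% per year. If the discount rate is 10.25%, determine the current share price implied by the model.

Gordon growth model: P₀ = D₁/(r − g). D₁ = 1.01 × (1 + 0.0669) = 1.0776.
P₀ = 1.0776 / (0.1025 − 0.0669) = 1.0776 / 0.0356 = 30.2688

C$30.27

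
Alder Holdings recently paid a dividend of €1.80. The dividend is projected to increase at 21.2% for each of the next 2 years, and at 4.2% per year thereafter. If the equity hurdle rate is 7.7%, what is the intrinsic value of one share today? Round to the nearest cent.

Two-stage DDM. Project D₁…D_2 at 0.212, terminal growth 0.042, discount at r = 0.077.
D_1 = 2.1816
D_2 = 2.6441
Terminal value at t=2: TV = D_3/(r−g) = 2.7552/(0.077−0.042) = 78.7186
P₀ = 2.1816/(1+0.077)^1 + 2.6441/(1+0.077)^2 + 78.7186/(1+0.077)^2 = 72.1702

€72.17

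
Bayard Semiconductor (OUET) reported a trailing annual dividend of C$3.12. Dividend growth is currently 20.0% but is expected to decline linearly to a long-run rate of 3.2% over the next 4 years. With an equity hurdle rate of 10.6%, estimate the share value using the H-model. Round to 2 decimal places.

C$57.68

H-model: P₀ = D₀[(1+g_L) + H(g_S−g_L)]/(r−g_L), with H = 4/2 = 2.
P₀ = 3.12 × [(1+0.032) + 2×(0.2−0.032)] / (0.106−0.032)
   = 3.12 × 1.3680 / 0.074 = 57.6778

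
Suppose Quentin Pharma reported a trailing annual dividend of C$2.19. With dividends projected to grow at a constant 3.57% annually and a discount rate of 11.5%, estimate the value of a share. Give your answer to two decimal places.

C$28.60

Gordon growth model: P₀ = D₁/(r − g). D₁ = 2.19 × (1 + 0.0357) = 2.2682.
P₀ = 2.2682 / (0.115 − 0.0357) = 2.2682 / 0.0793 = 28.6026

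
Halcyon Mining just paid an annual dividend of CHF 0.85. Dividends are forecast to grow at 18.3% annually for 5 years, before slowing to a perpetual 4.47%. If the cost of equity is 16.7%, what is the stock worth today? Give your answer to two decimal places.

Two-stage DDM. Project D₁…D_5 at 0.183, terminal growth 0.0447, discount at r = 0.167.
D_1 = 1.0055
D_2 = 1.1896
D_3 = 1.4073
D_4 = 1.6648
D_5 = 1.9694
Terminal value at t=5: TV = D_6/(r−g) = 2.0575/(0.167−0.0447) = 16.8232
P₀ = 1.0055/(1+0.167)^1 + 1.1896/(1+0.167)^2 + 1.4073/(1+0.167)^3 + 1.6648/(1+0.167)^4 + 1.9694/(1+0.167)^5 + 16.8232/(1+0.167)^5 = 12.2004

CHF 12.20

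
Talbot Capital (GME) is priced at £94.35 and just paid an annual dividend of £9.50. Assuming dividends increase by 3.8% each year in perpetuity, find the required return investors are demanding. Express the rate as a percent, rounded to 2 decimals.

Rearranging the constant-growth DDM: r = D₁/P₀ + g.
D₁ = 9.50 × (1 + 0.038) = 9.8610.
r = 9.8610 / 94.35 + 0.038 = 0.10452 + 0.038 = 0.14252

14.25%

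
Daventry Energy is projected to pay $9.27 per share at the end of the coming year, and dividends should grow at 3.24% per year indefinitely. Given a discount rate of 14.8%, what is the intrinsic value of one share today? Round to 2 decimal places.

Gordon growth model: P₀ = D₁/(r − g), with D₁ = 9.27 given directly.
P₀ = 9.2700 / (0.148 − 0.0324) = 9.2700 / 0.1156 = 80.1903

$80.19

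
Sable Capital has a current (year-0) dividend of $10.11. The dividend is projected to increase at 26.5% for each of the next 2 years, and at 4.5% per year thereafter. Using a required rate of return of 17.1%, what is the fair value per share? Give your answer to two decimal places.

Two-stage DDM. Project D₁…D_2 at 0.265, terminal growth 0.045, discount at r = 0.171.
D_1 = 12.7892
D_2 = 16.1783
Terminal value at t=2: TV = D_3/(r−g) = 16.9063/(0.171−0.045) = 134.1770
P₀ = 12.7892/(1+0.171)^1 + 16.1783/(1+0.171)^2 + 134.1770/(1+0.171)^2 = 120.5706

$120.57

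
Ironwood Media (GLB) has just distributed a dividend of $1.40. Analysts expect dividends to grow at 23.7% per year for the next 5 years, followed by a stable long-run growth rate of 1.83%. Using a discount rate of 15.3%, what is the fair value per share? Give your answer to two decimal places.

Two-stage DDM. Project D₁…D_5 at 0.237, terminal growth 0.0183, discount at r = 0.153.
D_1 = 1.7318
D_2 = 2.1422
D_3 = 2.6499
D_4 = 3.2780
D_5 = 4.0549
Terminal value at t=5: TV = D_6/(r−g) = 4.1291/(0.153−0.0183) = 30.6538
P₀ = 1.7318/(1+0.153)^1 + 2.1422/(1+0.153)^2 + 2.6499/(1+0.153)^3 + 3.2780/(1+0.153)^4 + 4.0549/(1+0.153)^5 + 30.6538/(1+0.153)^5 = 23.7300

$23.73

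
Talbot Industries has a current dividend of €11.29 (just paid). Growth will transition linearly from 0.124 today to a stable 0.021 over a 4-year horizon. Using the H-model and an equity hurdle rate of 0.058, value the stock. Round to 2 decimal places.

€374.40

H-model: P₀ = D₀[(1+g_L) + H(g_S−g_L)]/(r−g_L), with H = 4/2 = 2.
P₀ = 11.29 × [(1+0.021) + 2×(0.124−0.021)] / (0.058−0.021)
   = 11.29 × 1.2270 / 0.037 = 374.4008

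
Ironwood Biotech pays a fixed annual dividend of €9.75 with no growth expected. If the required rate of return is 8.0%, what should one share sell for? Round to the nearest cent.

€121.88

Zero-growth DDM (perpetuity): P₀ = D/r = 9.75 / 0.08 = 121.8750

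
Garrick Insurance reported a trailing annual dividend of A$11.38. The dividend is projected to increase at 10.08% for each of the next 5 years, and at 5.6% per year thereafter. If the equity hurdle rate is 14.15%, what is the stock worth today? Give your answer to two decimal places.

A$168.32

Two-stage DDM. Project D₁…D_5 at 0.1008, terminal growth 0.056, discount at r = 0.1415.
D_1 = 12.5271
D_2 = 13.7898
D_3 = 15.1799
D_4 = 16.7100
D_5 = 18.3943
Terminal value at t=5: TV = D_6/(r−g) = 19.4244/(0.1415−0.056) = 227.1863
P₀ = 12.5271/(1+0.1415)^1 + 13.7898/(1+0.1415)^2 + 15.1799/(1+0.1415)^3 + 16.7100/(1+0.1415)^4 + 18.3943/(1+0.1415)^5 + 227.1863/(1+0.1415)^5 = 168.3157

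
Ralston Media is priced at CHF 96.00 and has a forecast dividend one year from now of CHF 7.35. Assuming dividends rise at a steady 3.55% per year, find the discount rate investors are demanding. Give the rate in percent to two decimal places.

Rearranging the constant-growth DDM: r = D₁/P₀ + g.
r = 7.3500 / 96.00 + 0.0355 = 0.07656 + 0.0355 = 0.11206

11.21%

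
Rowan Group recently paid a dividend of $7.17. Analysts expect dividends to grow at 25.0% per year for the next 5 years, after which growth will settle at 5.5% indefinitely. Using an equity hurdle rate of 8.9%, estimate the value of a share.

$498.56

Two-stage DDM. Project D₁…D_5 at 0.25, terminal growth 0.055, discount at r = 0.089.
D_1 = 8.9625
D_2 = 11.2031
D_3 = 14.0039
D_4 = 17.5049
D_5 = 21.8811
Terminal value at t=5: TV = D_6/(r−g) = 23.0846/(0.089−0.055) = 678.9578
P₀ = 8.9625/(1+0.089)^1 + 11.2031/(1+0.089)^2 + 14.0039/(1+0.089)^3 + 17.5049/(1+0.089)^4 + 21.8811/(1+0.089)^5 + 678.9578/(1+0.089)^5 = 498.5591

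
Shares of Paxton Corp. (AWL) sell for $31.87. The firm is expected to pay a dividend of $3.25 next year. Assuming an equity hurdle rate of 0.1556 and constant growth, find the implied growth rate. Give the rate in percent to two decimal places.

5.36%

From P₀ = D₁/(r − g), the implied growth is g = r − D₁/P₀.
g = 0.1556 − 3.25/31.87 = 0.1556 − 0.10198 = 0.05362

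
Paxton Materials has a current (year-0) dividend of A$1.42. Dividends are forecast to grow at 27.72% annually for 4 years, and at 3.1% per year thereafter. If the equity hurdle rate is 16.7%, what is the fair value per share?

A$22.60

Two-stage DDM. Project D₁…D_4 at 0.2772, terminal growth 0.031, discount at r = 0.167.
D_1 = 1.8136
D_2 = 2.3164
D_3 = 2.9585
D_4 = 3.7785
Terminal value at t=4: TV = D_5/(r−g) = 3.8957/(0.167−0.031) = 28.6447
P₀ = 1.8136/(1+0.167)^1 + 2.3164/(1+0.167)^2 + 2.9585/(1+0.167)^3 + 3.7785/(1+0.167)^4 + 28.6447/(1+0.167)^4 = 22.5976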